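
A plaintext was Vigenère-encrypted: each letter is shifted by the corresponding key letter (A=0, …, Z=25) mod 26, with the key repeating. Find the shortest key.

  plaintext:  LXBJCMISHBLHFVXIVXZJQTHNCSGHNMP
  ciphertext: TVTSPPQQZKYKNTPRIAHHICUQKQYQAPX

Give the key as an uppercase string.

  i= 0: T-L =  8 → I
  i= 1: V-X = 24 → Y
  i= 2: T-B = 18 → S
  i= 3: S-J =  9 → J
  i= 4: P-C = 13 → N
  i= 5: P-M =  3 → D
  i= 6: Q-I =  8 → I
  i= 7: Q-S = 24 → Y
  i= 8: Z-H = 18 → S
  i= 9: K-B =  9 → J
  i=10: Y-L = 13 → N
  i=11: K-H =  3 → D
  i=12: N-F =  8 → I
  i=13: T-V = 24 → Y
  i=14: P-X = 18 → S
  i=15: R-I =  9 → J
  i=16: I-V = 13 → N
  i=17: A-X =  3 → D
  i=18: H-Z =  8 → I
  i=19: H-J = 24 → Y
  i=20: I-Q = 18 → S
  i=21: C-T =  9 → J
  i=22: U-H = 13 → N
  i=23: Q-N =  3 → D
  i=24: K-C =  8 → I
  i=25: Q-S = 24 → Y
  i=26: Y-G = 18 → S
  i=27: Q-H =  9 → J
  i=28: A-N = 13 → N
  i=29: P-M =  3 → D
  i=30: X-P =  8 → I
  shifts repeat with period 6: IYSJND

IYSJND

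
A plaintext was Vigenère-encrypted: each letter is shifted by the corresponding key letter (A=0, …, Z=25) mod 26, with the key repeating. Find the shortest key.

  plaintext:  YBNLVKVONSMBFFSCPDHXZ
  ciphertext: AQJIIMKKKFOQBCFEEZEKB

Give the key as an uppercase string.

CPWXN

  i= 0: A-Y =  2 → C
  i= 1: Q-B = 15 → P
  i= 2: J-N = 22 → W
  i= 3: I-L = 23 → X
  i= 4: I-V = 13 → N
  i= 5: M-K =  2 → C
  i= 6: K-V = 15 → P
  i= 7: K-O = 22 → W
  i= 8: K-N = 23 → X
  i= 9: F-S = 13 → N
  i=10: O-M =  2 → C
  i=11: Q-B = 15 → P
  i=12: B-F = 22 → W
  i=13: C-F = 23 → X
  i=14: F-S = 13 → N
  i=15: E-C =  2 → C
  i=16: E-P = 15 → P
  i=17: Z-D = 22 → W
  i=18: E-H = 23 → X
  i=19: K-X = 13 → N
  i=20: B-Z =  2 → C
  shifts repeat with period 5: CPWXN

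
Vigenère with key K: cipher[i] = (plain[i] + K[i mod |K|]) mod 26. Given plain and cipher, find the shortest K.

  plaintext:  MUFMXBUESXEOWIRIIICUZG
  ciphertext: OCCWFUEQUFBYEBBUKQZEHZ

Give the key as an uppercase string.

CIXKITKM

  i= 0: O-M =  2 → C
  i= 1: C-U =  8 → I
  i= 2: C-F = 23 → X
  i= 3: W-M = 10 → K
  i= 4: F-X =  8 → I
  i= 5: U-B = 19 → T
  i= 6: E-U = 10 → K
  i= 7: Q-E = 12 → M
  i= 8: U-S =  2 → C
  i= 9: F-X =  8 → I
  i=10: B-E = 23 → X
  i=11: Y-O = 10 → K
  i=12: E-W =  8 → I
  i=13: B-I = 19 → T
  i=14: B-R = 10 → K
  i=15: U-I = 12 → M
  i=16: K-I =  2 → C
  i=17: Q-I =  8 → I
  i=18: Z-C = 23 → X
  i=19: E-U = 10 → K
  i=20: H-Z =  8 → I
  i=21: Z-G = 19 → T
  shifts repeat with period 8: CIXKITKM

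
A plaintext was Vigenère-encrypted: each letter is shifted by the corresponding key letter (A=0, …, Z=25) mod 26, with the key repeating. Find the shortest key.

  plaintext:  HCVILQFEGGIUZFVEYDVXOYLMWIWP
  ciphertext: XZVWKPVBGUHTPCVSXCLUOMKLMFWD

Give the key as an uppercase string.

QXAOZZ

  i= 0: X-H = 16 → Q
  i= 1: Z-C = 23 → X
  i= 2: V-V =  0 → A
  i= 3: W-I = 14 → O
  i= 4: K-L = 25 → Z
  i= 5: P-Q = 25 → Z
  i= 6: V-F = 16 → Q
  i= 7: B-E = 23 → X
  i= 8: G-G =  0 → A
  i= 9: U-G = 14 → O
  i=10: H-I = 25 → Z
  i=11: T-U = 25 → Z
  i=12: P-Z = 16 → Q
  i=13: C-F = 23 → X
  i=14: V-V =  0 → A
  i=15: S-E = 14 → O
  i=16: X-Y = 25 → Z
  i=17: C-D = 25 → Z
  i=18: L-V = 16 → Q
  i=19: U-X = 23 → X
  i=20: O-O =  0 → A
  i=21: M-Y = 14 → O
  i=22: K-L = 25 → Z
  i=23: L-M = 25 → Z
  i=24: M-W = 16 → Q
  i=25: F-I = 23 → X
  i=26: W-W =  0 → A
  i=27: D-P = 14 → O
  shifts repeat with period 6: QXAOZZ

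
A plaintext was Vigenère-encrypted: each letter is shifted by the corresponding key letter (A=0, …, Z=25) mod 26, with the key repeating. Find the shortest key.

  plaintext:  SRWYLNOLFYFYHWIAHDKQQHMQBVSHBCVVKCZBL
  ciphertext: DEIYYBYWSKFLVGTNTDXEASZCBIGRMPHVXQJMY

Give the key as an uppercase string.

LNMANOK

  i= 0: D-S = 11 → L
  i= 1: E-R = 13 → N
  i= 2: I-W = 12 → M
  i= 3: Y-Y =  0 → A
  i= 4: Y-L = 13 → N
  i= 5: B-N = 14 → O
  i= 6: Y-O = 10 → K
  i= 7: W-L = 11 → L
  i= 8: S-F = 13 → N
  i= 9: K-Y = 12 → M
  i=10: F-F =  0 → A
  i=11: L-Y = 13 → N
  i=12: V-H = 14 → O
  i=13: G-W = 10 → K
  i=14: T-I = 11 → L
  i=15: N-A = 13 → N
  i=16: T-H = 12 → M
  i=17: D-D =  0 → A
  i=18: X-K = 13 → N
  i=19: E-Q = 14 → O
  i=20: A-Q = 10 → K
  i=21: S-H = 11 → L
  i=22: Z-M = 13 → N
  i=23: C-Q = 12 → M
  i=24: B-B =  0 → A
  i=25: I-V = 13 → N
  i=26: G-S = 14 → O
  i=27: R-H = 10 → K
  i=28: M-B = 11 → L
  i=29: P-C = 13 → N
  i=30: H-V = 12 → M
  i=31: V-V =  0 → A
  i=32: X-K = 13 → N
  i=33: Q-C = 14 → O
  i=34: J-Z = 10 → K
  i=35: M-B = 11 → L
  i=36: Y-L = 13 → N
  shifts repeat with period 7: LNMANOK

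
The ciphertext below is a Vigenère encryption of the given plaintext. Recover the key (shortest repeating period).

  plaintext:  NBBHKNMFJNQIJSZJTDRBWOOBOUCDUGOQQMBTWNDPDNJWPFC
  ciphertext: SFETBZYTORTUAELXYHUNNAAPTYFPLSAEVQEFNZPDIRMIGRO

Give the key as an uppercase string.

FEDMRMMO

  i= 0: S-N =  5 → F
  i= 1: F-B =  4 → E
  i= 2: E-B =  3 → D
  i= 3: T-H = 12 → M
  i= 4: B-K = 17 → R
  i= 5: Z-N = 12 → M
  i= 6: Y-M = 12 → M
  i= 7: T-F = 14 → O
  i= 8: O-J =  5 → F
  i= 9: R-N =  4 → E
  i=10: T-Q =  3 → D
  i=11: U-I = 12 → M
  i=12: A-J = 17 → R
  i=13: E-S = 12 → M
  i=14: L-Z = 12 → M
  i=15: X-J = 14 → O
  i=16: Y-T =  5 → F
  i=17: H-D =  4 → E
  i=18: U-R =  3 → D
  i=19: N-B = 12 → M
  i=20: N-W = 17 → R
  i=21: A-O = 12 → M
  i=22: A-O = 12 → M
  i=23: P-B = 14 → O
  i=24: T-O =  5 → F
  i=25: Y-U =  4 → E
  i=26: F-C =  3 → D
  i=27: P-D = 12 → M
  i=28: L-U = 17 → R
  i=29: S-G = 12 → M
  i=30: A-O = 12 → M
  i=31: E-Q = 14 → O
  i=32: V-Q =  5 → F
  i=33: Q-M =  4 → E
  i=34: E-B =  3 → D
  i=35: F-T = 12 → M
  i=36: N-W = 17 → R
  i=37: Z-N = 12 → M
  i=38: P-D = 12 → M
  i=39: D-P = 14 → O
  i=40: I-D =  5 → F
  i=41: R-N =  4 → E
  i=42: M-J =  3 → D
  i=43: I-W = 12 → M
  i=44: G-P = 17 → R
  i=45: R-F = 12 → M
  i=46: O-C = 12 → M
  shifts repeat with period 8: FEDMRMMO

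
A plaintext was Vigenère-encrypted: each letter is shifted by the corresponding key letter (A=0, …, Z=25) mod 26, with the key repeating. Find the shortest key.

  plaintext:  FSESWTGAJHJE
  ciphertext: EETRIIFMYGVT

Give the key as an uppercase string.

ZMP

  i= 0: E-F = 25 → Z
  i= 1: E-S = 12 → M
  i= 2: T-E = 15 → P
  i= 3: R-S = 25 → Z
  i= 4: I-W = 12 → M
  i= 5: I-T = 15 → P
  i= 6: F-G = 25 → Z
  i= 7: M-A = 12 → M
  i= 8: Y-J = 15 → P
  i= 9: G-H = 25 → Z
  i=10: V-J = 12 → M
  i=11: T-E = 15 → P
  shifts repeat with period 3: ZMP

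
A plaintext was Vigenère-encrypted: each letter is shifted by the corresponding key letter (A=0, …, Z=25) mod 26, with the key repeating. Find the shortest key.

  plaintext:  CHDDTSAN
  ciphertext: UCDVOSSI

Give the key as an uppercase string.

  i= 0: U-C = 18 → S
  i= 1: C-H = 21 → V
  i= 2: D-D =  0 → A
  i= 3: V-D = 18 → S
  i= 4: O-T = 21 → V
  i= 5: S-S =  0 → A
  i= 6: S-A = 18 → S
  i= 7: I-N = 21 → V
  shifts repeat with period 3: SVA

SVA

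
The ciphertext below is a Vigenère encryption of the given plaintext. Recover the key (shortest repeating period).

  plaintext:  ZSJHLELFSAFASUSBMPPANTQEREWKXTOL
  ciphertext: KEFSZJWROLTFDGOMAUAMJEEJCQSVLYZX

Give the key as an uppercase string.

  i= 0: K-Z = 11 → L
  i= 1: E-S = 12 → M
  i= 2: F-J = 22 → W
  i= 3: S-H = 11 → L
  i= 4: Z-L = 14 → O
  i= 5: J-E =  5 → F
  i= 6: W-L = 11 → L
  i= 7: R-F = 12 → M
  i= 8: O-S = 22 → W
  i= 9: L-A = 11 → L
  i=10: T-F = 14 → O
  i=11: F-A =  5 → F
  i=12: D-S = 11 → L
  i=13: G-U = 12 → M
  i=14: O-S = 22 → W
  i=15: M-B = 11 → L
  i=16: A-M = 14 → O
  i=17: U-P =  5 → F
  i=18: A-P = 11 → L
  i=19: M-A = 12 → M
  i=20: J-N = 22 → W
  i=21: E-T = 11 → L
  i=22: E-Q = 14 → O
  i=23: J-E =  5 → F
  i=24: C-R = 11 → L
  i=25: Q-E = 12 → M
  i=26: S-W = 22 → W
  i=27: V-K = 11 → L
  i=28: L-X = 14 → O
  i=29: Y-T =  5 → F
  i=30: Z-O = 11 → L
  i=31: X-L = 12 → M
  shifts repeat with period 6: LMWLOF

LMWLOF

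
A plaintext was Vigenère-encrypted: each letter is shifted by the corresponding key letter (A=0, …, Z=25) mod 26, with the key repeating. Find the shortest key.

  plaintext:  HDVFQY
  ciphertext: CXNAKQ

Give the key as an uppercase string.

VUS

  i= 0: C-H = 21 → V
  i= 1: X-D = 20 → U
  i= 2: N-V = 18 → S
  i= 3: A-F = 21 → V
  i= 4: K-Q = 20 → U
  i= 5: Q-Y = 18 → S
  shifts repeat with period 3: VUS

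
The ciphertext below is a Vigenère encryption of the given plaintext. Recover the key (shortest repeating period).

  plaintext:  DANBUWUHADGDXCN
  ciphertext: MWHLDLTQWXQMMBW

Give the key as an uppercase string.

JWUKJPZ

  i= 0: M-D =  9 → J
  i= 1: W-A = 22 → W
  i= 2: H-N = 20 → U
  i= 3: L-B = 10 → K
  i= 4: D-U =  9 → J
  i= 5: L-W = 15 → P
  i= 6: T-U = 25 → Z
  i= 7: Q-H =  9 → J
  i= 8: W-A = 22 → W
  i= 9: X-D = 20 → U
  i=10: Q-G = 10 → K
  i=11: M-D =  9 → J
  i=12: M-X = 15 → P
  i=13: B-C = 25 → Z
  i=14: W-N =  9 → J
  shifts repeat with period 7: JWUKJPZ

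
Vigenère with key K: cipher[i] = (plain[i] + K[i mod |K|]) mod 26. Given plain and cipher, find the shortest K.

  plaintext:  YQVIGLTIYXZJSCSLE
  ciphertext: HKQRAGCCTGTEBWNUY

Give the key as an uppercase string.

  i= 0: H-Y =  9 → J
  i= 1: K-Q = 20 → U
  i= 2: Q-V = 21 → V
  i= 3: R-I =  9 → J
  i= 4: A-G = 20 → U
  i= 5: G-L = 21 → V
  i= 6: C-T =  9 → J
  i= 7: C-I = 20 → U
  i= 8: T-Y = 21 → V
  i= 9: G-X =  9 → J
  i=10: T-Z = 20 → U
  i=11: E-J = 21 → V
  i=12: B-S =  9 → J
  i=13: W-C = 20 → U
  i=14: N-S = 21 → V
  i=15: U-L =  9 → J
  i=16: Y-E = 20 → U
  shifts repeat with period 3: JUV

JUV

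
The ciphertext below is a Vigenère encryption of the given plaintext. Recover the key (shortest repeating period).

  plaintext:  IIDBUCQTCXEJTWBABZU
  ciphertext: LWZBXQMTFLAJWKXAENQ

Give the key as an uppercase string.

DOWA

  i= 0: L-I =  3 → D
  i= 1: W-I = 14 → O
  i= 2: Z-D = 22 → W
  i= 3: B-B =  0 → A
  i= 4: X-U =  3 → D
  i= 5: Q-C = 14 → O
  i= 6: M-Q = 22 → W
  i= 7: T-T =  0 → A
  i= 8: F-C =  3 → D
  i= 9: L-X = 14 → O
  i=10: A-E = 22 → W
  i=11: J-J =  0 → A
  i=12: W-T =  3 → D
  i=13: K-W = 14 → O
  i=14: X-B = 22 → W
  i=15: A-A =  0 → A
  i=16: E-B =  3 → D
  i=17: N-Z = 14 → O
  i=18: Q-U = 22 → W
  shifts repeat with period 4: DOWA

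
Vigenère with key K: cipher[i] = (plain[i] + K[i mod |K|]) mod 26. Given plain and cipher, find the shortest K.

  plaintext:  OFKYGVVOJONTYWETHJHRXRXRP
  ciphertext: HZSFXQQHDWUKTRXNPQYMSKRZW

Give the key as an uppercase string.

  i= 0: H-O = 19 → T
  i= 1: Z-F = 20 → U
  i= 2: S-K =  8 → I
  i= 3: F-Y =  7 → H
  i= 4: X-G = 17 → R
  i= 5: Q-V = 21 → V
  i= 6: Q-V = 21 → V
  i= 7: H-O = 19 → T
  i= 8: D-J = 20 → U
  i= 9: W-O =  8 → I
  i=10: U-N =  7 → H
  i=11: K-T = 17 → R
  i=12: T-Y = 21 → V
  i=13: R-W = 21 → V
  i=14: X-E = 19 → T
  i=15: N-T = 20 → U
  i=16: P-H =  8 → I
  i=17: Q-J =  7 → H
  i=18: Y-H = 17 → R
  i=19: M-R = 21 → V
  i=20: S-X = 21 → V
  i=21: K-R = 19 → T
  i=22: R-X = 20 → U
  i=23: Z-R =  8 → I
  i=24: W-P =  7 → H
  shifts repeat with period 7: TUIHRVV

TUIHRVV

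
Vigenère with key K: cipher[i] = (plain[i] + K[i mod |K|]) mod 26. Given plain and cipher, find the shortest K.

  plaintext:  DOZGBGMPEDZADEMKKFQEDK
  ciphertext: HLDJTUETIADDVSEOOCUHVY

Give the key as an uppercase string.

EXEDSOSE

  i= 0: H-D =  4 → E
  i= 1: L-O = 23 → X
  i= 2: D-Z =  4 → E
  i= 3: J-G =  3 → D
  i= 4: T-B = 18 → S
  i= 5: U-G = 14 → O
  i= 6: E-M = 18 → S
  i= 7: T-P =  4 → E
  i= 8: I-E =  4 → E
  i= 9: A-D = 23 → X
  i=10: D-Z =  4 → E
  i=11: D-A =  3 → D
  i=12: V-D = 18 → S
  i=13: S-E = 14 → O
  i=14: E-M = 18 → S
  i=15: O-K =  4 → E
  i=16: O-K =  4 → E
  i=17: C-F = 23 → X
  i=18: U-Q =  4 → E
  i=19: H-E =  3 → D
  i=20: V-D = 18 → S
  i=21: Y-K = 14 → O
  shifts repeat with period 8: EXEDSOSE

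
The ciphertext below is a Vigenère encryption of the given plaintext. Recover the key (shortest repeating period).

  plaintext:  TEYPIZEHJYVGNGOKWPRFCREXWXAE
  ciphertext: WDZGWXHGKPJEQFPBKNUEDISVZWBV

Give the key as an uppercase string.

DZBROY

  i= 0: W-T =  3 → D
  i= 1: D-E = 25 → Z
  i= 2: Z-Y =  1 → B
  i= 3: G-P = 17 → R
  i= 4: W-I = 14 → O
  i= 5: X-Z = 24 → Y
  i= 6: H-E =  3 → D
  i= 7: G-H = 25 → Z
  i= 8: K-J =  1 → B
  i= 9: P-Y = 17 → R
  i=10: J-V = 14 → O
  i=11: E-G = 24 → Y
  i=12: Q-N =  3 → D
  i=13: F-G = 25 → Z
  i=14: P-O =  1 → B
  i=15: B-K = 17 → R
  i=16: K-W = 14 → O
  i=17: N-P = 24 → Y
  i=18: U-R =  3 → D
  i=19: E-F = 25 → Z
  i=20: D-C =  1 → B
  i=21: I-R = 17 → R
  i=22: S-E = 14 → O
  i=23: V-X = 24 → Y
  i=24: Z-W =  3 → D
  i=25: W-X = 25 → Z
  i=26: B-A =  1 → B
  i=27: V-E = 17 → R
  shifts repeat with period 6: DZBROY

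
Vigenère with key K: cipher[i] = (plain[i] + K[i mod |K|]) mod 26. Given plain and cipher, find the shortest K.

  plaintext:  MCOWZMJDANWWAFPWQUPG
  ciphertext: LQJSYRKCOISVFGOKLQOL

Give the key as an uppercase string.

ZOVWZFB

  i= 0: L-M = 25 → Z
  i= 1: Q-C = 14 → O
  i= 2: J-O = 21 → V
  i= 3: S-W = 22 → W
  i= 4: Y-Z = 25 → Z
  i= 5: R-M =  5 → F
  i= 6: K-J =  1 → B
  i= 7: C-D = 25 → Z
  i= 8: O-A = 14 → O
  i= 9: I-N = 21 → V
  i=10: S-W = 22 → W
  i=11: V-W = 25 → Z
  i=12: F-A =  5 → F
  i=13: G-F =  1 → B
  i=14: O-P = 25 → Z
  i=15: K-W = 14 → O
  i=16: L-Q = 21 → V
  i=17: Q-U = 22 → W
  i=18: O-P = 25 → Z
  i=19: L-G =  5 → F
  shifts repeat with period 7: ZOVWZFB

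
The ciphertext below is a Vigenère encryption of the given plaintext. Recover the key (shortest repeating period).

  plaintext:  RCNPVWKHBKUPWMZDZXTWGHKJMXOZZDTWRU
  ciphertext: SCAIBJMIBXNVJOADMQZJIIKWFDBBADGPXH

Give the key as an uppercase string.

BANTGNC

  i= 0: S-R =  1 → B
  i= 1: C-C =  0 → A
  i= 2: A-N = 13 → N
  i= 3: I-P = 19 → T
  i= 4: B-V =  6 → G
  i= 5: J-W = 13 → N
  i= 6: M-K =  2 → C
  i= 7: I-H =  1 → B
  i= 8: B-B =  0 → A
  i= 9: X-K = 13 → N
  i=10: N-U = 19 → T
  i=11: V-P =  6 → G
  i=12: J-W = 13 → N
  i=13: O-M =  2 → C
  i=14: A-Z =  1 → B
  i=15: D-D =  0 → A
  i=16: M-Z = 13 → N
  i=17: Q-X = 19 → T
  i=18: Z-T =  6 → G
  i=19: J-W = 13 → N
  i=20: I-G =  2 → C
  i=21: I-H =  1 → B
  i=22: K-K =  0 → A
  i=23: W-J = 13 → N
  i=24: F-M = 19 → T
  i=25: D-X =  6 → G
  i=26: B-O = 13 → N
  i=27: B-Z =  2 → C
  i=28: A-Z =  1 → B
  i=29: D-D =  0 → A
  i=30: G-T = 13 → N
  i=31: P-W = 19 → T
  i=32: X-R =  6 → G
  i=33: H-U = 13 → N
  shifts repeat with period 7: BANTGNC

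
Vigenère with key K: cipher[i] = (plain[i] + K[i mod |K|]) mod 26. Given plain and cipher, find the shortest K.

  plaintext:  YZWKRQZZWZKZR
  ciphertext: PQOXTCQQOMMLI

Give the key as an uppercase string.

  i= 0: P-Y = 17 → R
  i= 1: Q-Z = 17 → R
  i= 2: O-W = 18 → S
  i= 3: X-K = 13 → N
  i= 4: T-R =  2 → C
  i= 5: C-Q = 12 → M
  i= 6: Q-Z = 17 → R
  i= 7: Q-Z = 17 → R
  i= 8: O-W = 18 → S
  i= 9: M-Z = 13 → N
  i=10: M-K =  2 → C
  i=11: L-Z = 12 → M
  i=12: I-R = 17 → R
  shifts repeat with period 6: RRSNCM

RRSNCM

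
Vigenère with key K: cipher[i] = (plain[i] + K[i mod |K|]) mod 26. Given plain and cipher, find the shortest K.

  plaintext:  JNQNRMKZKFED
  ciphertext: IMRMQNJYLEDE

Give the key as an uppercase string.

ZZB

  i= 0: I-J = 25 → Z
  i= 1: M-N = 25 → Z
  i= 2: R-Q =  1 → B
  i= 3: M-N = 25 → Z
  i= 4: Q-R = 25 → Z
  i= 5: N-M =  1 → B
  i= 6: J-K = 25 → Z
  i= 7: Y-Z = 25 → Z
  i= 8: L-K =  1 → B
  i= 9: E-F = 25 → Z
  i=10: D-E = 25 → Z
  i=11: E-D =  1 → B
  shifts repeat with period 3: ZZB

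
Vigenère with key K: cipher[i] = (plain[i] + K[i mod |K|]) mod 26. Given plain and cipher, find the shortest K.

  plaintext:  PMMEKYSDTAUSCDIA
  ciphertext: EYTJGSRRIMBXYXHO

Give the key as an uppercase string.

  i= 0: E-P = 15 → P
  i= 1: Y-M = 12 → M
  i= 2: T-M =  7 → H
  i= 3: J-E =  5 → F
  i= 4: G-K = 22 → W
  i= 5: S-Y = 20 → U
  i= 6: R-S = 25 → Z
  i= 7: R-D = 14 → O
  i= 8: I-T = 15 → P
  i= 9: M-A = 12 → M
  i=10: B-U =  7 → H
  i=11: X-S =  5 → F
  i=12: Y-C = 22 → W
  i=13: X-D = 20 → U
  i=14: H-I = 25 → Z
  i=15: O-A = 14 → O
  shifts repeat with period 8: PMHFWUZO

PMHFWUZO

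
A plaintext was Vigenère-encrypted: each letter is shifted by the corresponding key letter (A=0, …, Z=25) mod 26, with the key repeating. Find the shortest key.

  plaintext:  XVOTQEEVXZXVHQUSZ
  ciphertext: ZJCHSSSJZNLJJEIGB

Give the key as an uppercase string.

  i= 0: Z-X =  2 → C
  i= 1: J-V = 14 → O
  i= 2: C-O = 14 → O
  i= 3: H-T = 14 → O
  i= 4: S-Q =  2 → C
  i= 5: S-E = 14 → O
  i= 6: S-E = 14 → O
  i= 7: J-V = 14 → O
  i= 8: Z-X =  2 → C
  i= 9: N-Z = 14 → O
  i=10: L-X = 14 → O
  i=11: J-V = 14 → O
  i=12: J-H =  2 → C
  i=13: E-Q = 14 → O
  i=14: I-U = 14 → O
  i=15: G-S = 14 → O
  i=16: B-Z =  2 → C
  shifts repeat with period 4: COOO

COOO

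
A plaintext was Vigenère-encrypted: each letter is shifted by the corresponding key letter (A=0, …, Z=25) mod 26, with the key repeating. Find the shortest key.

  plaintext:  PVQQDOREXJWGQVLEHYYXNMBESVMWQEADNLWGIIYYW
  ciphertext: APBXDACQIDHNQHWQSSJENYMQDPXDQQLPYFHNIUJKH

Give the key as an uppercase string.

  i= 0: A-P = 11 → L
  i= 1: P-V = 20 → U
  i= 2: B-Q = 11 → L
  i= 3: X-Q =  7 → H
  i= 4: D-D =  0 → A
  i= 5: A-O = 12 → M
  i= 6: C-R = 11 → L
  i= 7: Q-E = 12 → M
  i= 8: I-X = 11 → L
  i= 9: D-J = 20 → U
  i=10: H-W = 11 → L
  i=11: N-G =  7 → H
  i=12: Q-Q =  0 → A
  i=13: H-V = 12 → M
  i=14: W-L = 11 → L
  i=15: Q-E = 12 → M
  i=16: S-H = 11 → L
  i=17: S-Y = 20 → U
  i=18: J-Y = 11 → L
  i=19: E-X =  7 → H
  i=20: N-N =  0 → A
  i=21: Y-M = 12 → M
  i=22: M-B = 11 → L
  i=23: Q-E = 12 → M
  i=24: D-S = 11 → L
  i=25: P-V = 20 → U
  i=26: X-M = 11 → L
  i=27: D-W =  7 → H
  i=28: Q-Q =  0 → A
  i=29: Q-E = 12 → M
  i=30: L-A = 11 → L
  i=31: P-D = 12 → M
  i=32: Y-N = 11 → L
  i=33: F-L = 20 → U
  i=34: H-W = 11 → L
  i=35: N-G =  7 → H
  i=36: I-I =  0 → A
  i=37: U-I = 12 → M
  i=38: J-Y = 11 → L
  i=39: K-Y = 12 → M
  i=40: H-W = 11 → L
  shifts repeat with period 8: LULHAMLM

LULHAMLM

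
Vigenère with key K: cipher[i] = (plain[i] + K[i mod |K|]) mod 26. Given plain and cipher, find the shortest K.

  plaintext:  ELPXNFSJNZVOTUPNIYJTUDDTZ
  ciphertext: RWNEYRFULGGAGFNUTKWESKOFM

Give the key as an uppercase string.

NLYHLM

  i= 0: R-E = 13 → N
  i= 1: W-L = 11 → L
  i= 2: N-P = 24 → Y
  i= 3: E-X =  7 → H
  i= 4: Y-N = 11 → L
  i= 5: R-F = 12 → M
  i= 6: F-S = 13 → N
  i= 7: U-J = 11 → L
  i= 8: L-N = 24 → Y
  i= 9: G-Z =  7 → H
  i=10: G-V = 11 → L
  i=11: A-O = 12 → M
  i=12: G-T = 13 → N
  i=13: F-U = 11 → L
  i=14: N-P = 24 → Y
  i=15: U-N =  7 → H
  i=16: T-I = 11 → L
  i=17: K-Y = 12 → M
  i=18: W-J = 13 → N
  i=19: E-T = 11 → L
  i=20: S-U = 24 → Y
  i=21: K-D =  7 → H
  i=22: O-D = 11 → L
  i=23: F-T = 12 → M
  i=24: M-Z = 13 → N
  shifts repeat with period 6: NLYHLM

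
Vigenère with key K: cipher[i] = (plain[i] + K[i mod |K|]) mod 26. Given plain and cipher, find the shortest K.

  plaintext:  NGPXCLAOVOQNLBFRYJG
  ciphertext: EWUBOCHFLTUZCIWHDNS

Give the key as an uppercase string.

  i= 0: E-N = 17 → R
  i= 1: W-G = 16 → Q
  i= 2: U-P =  5 → F
  i= 3: B-X =  4 → E
  i= 4: O-C = 12 → M
  i= 5: C-L = 17 → R
  i= 6: H-A =  7 → H
  i= 7: F-O = 17 → R
  i= 8: L-V = 16 → Q
  i= 9: T-O =  5 → F
  i=10: U-Q =  4 → E
  i=11: Z-N = 12 → M
  i=12: C-L = 17 → R
  i=13: I-B =  7 → H
  i=14: W-F = 17 → R
  i=15: H-R = 16 → Q
  i=16: D-Y =  5 → F
  i=17: N-J =  4 → E
  i=18: S-G = 12 → M
  shifts repeat with period 7: RQFEMRH

RQFEMRH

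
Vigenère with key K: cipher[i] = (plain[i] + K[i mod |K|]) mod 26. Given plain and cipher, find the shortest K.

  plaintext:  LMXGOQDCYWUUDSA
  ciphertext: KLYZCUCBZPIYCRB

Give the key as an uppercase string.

ZZBTOE

  i= 0: K-L = 25 → Z
  i= 1: L-M = 25 → Z
  i= 2: Y-X =  1 → B
  i= 3: Z-G = 19 → T
  i= 4: C-O = 14 → O
  i= 5: U-Q =  4 → E
  i= 6: C-D = 25 → Z
  i= 7: B-C = 25 → Z
  i= 8: Z-Y =  1 → B
  i= 9: P-W = 19 → T
  i=10: I-U = 14 → O
  i=11: Y-U =  4 → E
  i=12: C-D = 25 → Z
  i=13: R-S = 25 → Z
  i=14: B-A =  1 → B
  shifts repeat with period 6: ZZBTOE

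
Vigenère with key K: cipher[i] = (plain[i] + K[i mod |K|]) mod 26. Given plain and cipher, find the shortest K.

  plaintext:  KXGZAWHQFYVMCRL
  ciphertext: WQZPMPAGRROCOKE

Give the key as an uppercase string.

MTTQ

  i= 0: W-K = 12 → M
  i= 1: Q-X = 19 → T
  i= 2: Z-G = 19 → T
  i= 3: P-Z = 16 → Q
  i= 4: M-A = 12 → M
  i= 5: P-W = 19 → T
  i= 6: A-H = 19 → T
  i= 7: G-Q = 16 → Q
  i= 8: R-F = 12 → M
  i= 9: R-Y = 19 → T
  i=10: O-V = 19 → T
  i=11: C-M = 16 → Q
  i=12: O-C = 12 → M
  i=13: K-R = 19 → T
  i=14: E-L = 19 → T
  shifts repeat with period 4: MTTQ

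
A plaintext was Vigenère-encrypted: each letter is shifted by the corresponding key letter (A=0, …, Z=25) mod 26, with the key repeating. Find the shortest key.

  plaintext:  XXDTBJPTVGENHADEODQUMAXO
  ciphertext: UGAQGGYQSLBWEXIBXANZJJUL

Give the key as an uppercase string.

XJXXF

  i= 0: U-X = 23 → X
  i= 1: G-X =  9 → J
  i= 2: A-D = 23 → X
  i= 3: Q-T = 23 → X
  i= 4: G-B =  5 → F
  i= 5: G-J = 23 → X
  i= 6: Y-P =  9 → J
  i= 7: Q-T = 23 → X
  i= 8: S-V = 23 → X
  i= 9: L-G =  5 → F
  i=10: B-E = 23 → X
  i=11: W-N =  9 → J
  i=12: E-H = 23 → X
  i=13: X-A = 23 → X
  i=14: I-D =  5 → F
  i=15: B-E = 23 → X
  i=16: X-O =  9 → J
  i=17: A-D = 23 → X
  i=18: N-Q = 23 → X
  i=19: Z-U =  5 → F
  i=20: J-M = 23 → X
  i=21: J-A =  9 → J
  i=22: U-X = 23 → X
  i=23: L-O = 23 → X
  shifts repeat with period 5: XJXXF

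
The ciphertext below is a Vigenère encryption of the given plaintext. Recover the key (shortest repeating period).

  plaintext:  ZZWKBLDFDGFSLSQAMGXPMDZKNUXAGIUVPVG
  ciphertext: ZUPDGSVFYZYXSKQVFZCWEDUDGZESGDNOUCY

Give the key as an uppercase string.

AVTTFHS

  i= 0: Z-Z =  0 → A
  i= 1: U-Z = 21 → V
  i= 2: P-W = 19 → T
  i= 3: D-K = 19 → T
  i= 4: G-B =  5 → F
  i= 5: S-L =  7 → H
  i= 6: V-D = 18 → S
  i= 7: F-F =  0 → A
  i= 8: Y-D = 21 → V
  i= 9: Z-G = 19 → T
  i=10: Y-F = 19 → T
  i=11: X-S =  5 → F
  i=12: S-L =  7 → H
  i=13: K-S = 18 → S
  i=14: Q-Q =  0 → A
  i=15: V-A = 21 → V
  i=16: F-M = 19 → T
  i=17: Z-G = 19 → T
  i=18: C-X =  5 → F
  i=19: W-P =  7 → H
  i=20: E-M = 18 → S
  i=21: D-D =  0 → A
  i=22: U-Z = 21 → V
  i=23: D-K = 19 → T
  i=24: G-N = 19 → T
  i=25: Z-U =  5 → F
  i=26: E-X =  7 → H
  i=27: S-A = 18 → S
  i=28: G-G =  0 → A
  i=29: D-I = 21 → V
  i=30: N-U = 19 → T
  i=31: O-V = 19 → T
  i=32: U-P =  5 → F
  i=33: C-V =  7 → H
  i=34: Y-G = 18 → S
  shifts repeat with period 7: AVTTFHS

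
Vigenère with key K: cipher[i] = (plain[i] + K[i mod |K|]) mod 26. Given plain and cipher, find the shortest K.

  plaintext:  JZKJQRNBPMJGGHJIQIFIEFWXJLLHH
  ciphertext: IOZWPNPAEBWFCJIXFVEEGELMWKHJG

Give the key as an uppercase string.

ZPPNZWC

  i= 0: I-J = 25 → Z
  i= 1: O-Z = 15 → P
  i= 2: Z-K = 15 → P
  i= 3: W-J = 13 → N
  i= 4: P-Q = 25 → Z
  i= 5: N-R = 22 → W
  i= 6: P-N =  2 → C
  i= 7: A-B = 25 → Z
  i= 8: E-P = 15 → P
  i= 9: B-M = 15 → P
  i=10: W-J = 13 → N
  i=11: F-G = 25 → Z
  i=12: C-G = 22 → W
  i=13: J-H =  2 → C
  i=14: I-J = 25 → Z
  i=15: X-I = 15 → P
  i=16: F-Q = 15 → P
  i=17: V-I = 13 → N
  i=18: E-F = 25 → Z
  i=19: E-I = 22 → W
  i=20: G-E =  2 → C
  i=21: E-F = 25 → Z
  i=22: L-W = 15 → P
  i=23: M-X = 15 → P
  i=24: W-J = 13 → N
  i=25: K-L = 25 → Z
  i=26: H-L = 22 → W
  i=27: J-H =  2 → C
  i=28: G-H = 25 → Z
  shifts repeat with period 7: ZPPNZWC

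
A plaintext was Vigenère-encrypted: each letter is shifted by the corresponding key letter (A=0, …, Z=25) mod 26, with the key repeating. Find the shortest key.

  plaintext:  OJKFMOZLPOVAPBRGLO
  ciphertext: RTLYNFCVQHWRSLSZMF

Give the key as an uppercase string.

  i= 0: R-O =  3 → D
  i= 1: T-J = 10 → K
  i= 2: L-K =  1 → B
  i= 3: Y-F = 19 → T
  i= 4: N-M =  1 → B
  i= 5: F-O = 17 → R
  i= 6: C-Z =  3 → D
  i= 7: V-L = 10 → K
  i= 8: Q-P =  1 → B
  i= 9: H-O = 19 → T
  i=10: W-V =  1 → B
  i=11: R-A = 17 → R
  i=12: S-P =  3 → D
  i=13: L-B = 10 → K
  i=14: S-R =  1 → B
  i=15: Z-G = 19 → T
  i=16: M-L =  1 → B
  i=17: F-O = 17 → R
  shifts repeat with period 6: DKBTBR

DKBTBR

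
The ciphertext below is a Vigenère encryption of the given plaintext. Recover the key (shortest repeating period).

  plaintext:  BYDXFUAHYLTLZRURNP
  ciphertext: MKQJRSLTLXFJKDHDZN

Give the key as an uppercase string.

  i= 0: M-B = 11 → L
  i= 1: K-Y = 12 → M
  i= 2: Q-D = 13 → N
  i= 3: J-X = 12 → M
  i= 4: R-F = 12 → M
  i= 5: S-U = 24 → Y
  i= 6: L-A = 11 → L
  i= 7: T-H = 12 → M
  i= 8: L-Y = 13 → N
  i= 9: X-L = 12 → M
  i=10: F-T = 12 → M
  i=11: J-L = 24 → Y
  i=12: K-Z = 11 → L
  i=13: D-R = 12 → M
  i=14: H-U = 13 → N
  i=15: D-R = 12 → M
  i=16: Z-N = 12 → M
  i=17: N-P = 24 → Y
  shifts repeat with period 6: LMNMMY

LMNMMY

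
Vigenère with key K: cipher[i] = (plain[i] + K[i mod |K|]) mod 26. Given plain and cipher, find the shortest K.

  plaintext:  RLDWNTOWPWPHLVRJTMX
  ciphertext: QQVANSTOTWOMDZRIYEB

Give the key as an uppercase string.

  i= 0: Q-R = 25 → Z
  i= 1: Q-L =  5 → F
  i= 2: V-D = 18 → S
  i= 3: A-W =  4 → E
  i= 4: N-N =  0 → A
  i= 5: S-T = 25 → Z
  i= 6: T-O =  5 → F
  i= 7: O-W = 18 → S
  i= 8: T-P =  4 → E
  i= 9: W-W =  0 → A
  i=10: O-P = 25 → Z
  i=11: M-H =  5 → F
  i=12: D-L = 18 → S
  i=13: Z-V =  4 → E
  i=14: R-R =  0 → A
  i=15: I-J = 25 → Z
  i=16: Y-T =  5 → F
  i=17: E-M = 18 → S
  i=18: B-X =  4 → E
  shifts repeat with period 5: ZFSEA

ZFSEA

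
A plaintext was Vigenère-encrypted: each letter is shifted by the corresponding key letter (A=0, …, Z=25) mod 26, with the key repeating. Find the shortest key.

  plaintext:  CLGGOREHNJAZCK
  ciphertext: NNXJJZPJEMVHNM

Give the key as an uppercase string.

  i= 0: N-C = 11 → L
  i= 1: N-L =  2 → C
  i= 2: X-G = 17 → R
  i= 3: J-G =  3 → D
  i= 4: J-O = 21 → V
  i= 5: Z-R =  8 → I
  i= 6: P-E = 11 → L
  i= 7: J-H =  2 → C
  i= 8: E-N = 17 → R
  i= 9: M-J =  3 → D
  i=10: V-A = 21 → V
  i=11: H-Z =  8 → I
  i=12: N-C = 11 → L
  i=13: M-K =  2 → C
  shifts repeat with period 6: LCRDVI

LCRDVI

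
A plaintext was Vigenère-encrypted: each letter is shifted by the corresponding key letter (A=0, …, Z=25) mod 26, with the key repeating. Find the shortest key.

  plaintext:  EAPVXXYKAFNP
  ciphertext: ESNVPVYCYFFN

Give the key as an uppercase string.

ASY

  i= 0: E-E =  0 → A
  i= 1: S-A = 18 → S
  i= 2: N-P = 24 → Y
  i= 3: V-V =  0 → A
  i= 4: P-X = 18 → S
  i= 5: V-X = 24 → Y
  i= 6: Y-Y =  0 → A
  i= 7: C-K = 18 → S
  i= 8: Y-A = 24 → Y
  i= 9: F-F =  0 → A
  i=10: F-N = 18 → S
  i=11: N-P = 24 → Y
  shifts repeat with period 3: ASY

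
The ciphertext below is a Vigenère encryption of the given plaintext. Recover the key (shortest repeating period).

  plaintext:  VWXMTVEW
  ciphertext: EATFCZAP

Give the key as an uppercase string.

JEWT

  i= 0: E-V =  9 → J
  i= 1: A-W =  4 → E
  i= 2: T-X = 22 → W
  i= 3: F-M = 19 → T
  i= 4: C-T =  9 → J
  i= 5: Z-V =  4 → E
  i= 6: A-E = 22 → W
  i= 7: P-W = 19 → T
  shifts repeat with period 4: JEWT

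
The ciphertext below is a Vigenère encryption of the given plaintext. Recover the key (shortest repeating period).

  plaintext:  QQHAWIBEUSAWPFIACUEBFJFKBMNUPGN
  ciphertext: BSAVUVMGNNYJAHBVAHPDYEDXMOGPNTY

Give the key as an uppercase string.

LCTVYN

  i= 0: B-Q = 11 → L
  i= 1: S-Q =  2 → C
  i= 2: A-H = 19 → T
  i= 3: V-A = 21 → V
  i= 4: U-W = 24 → Y
  i= 5: V-I = 13 → N
  i= 6: M-B = 11 → L
  i= 7: G-E =  2 → C
  i= 8: N-U = 19 → T
  i= 9: N-S = 21 → V
  i=10: Y-A = 24 → Y
  i=11: J-W = 13 → N
  i=12: A-P = 11 → L
  i=13: H-F =  2 → C
  i=14: B-I = 19 → T
  i=15: V-A = 21 → V
  i=16: A-C = 24 → Y
  i=17: H-U = 13 → N
  i=18: P-E = 11 → L
  i=19: D-B =  2 → C
  i=20: Y-F = 19 → T
  i=21: E-J = 21 → V
  i=22: D-F = 24 → Y
  i=23: X-K = 13 → N
  i=24: M-B = 11 → L
  i=25: O-M =  2 → C
  i=26: G-N = 19 → T
  i=27: P-U = 21 → V
  i=28: N-P = 24 → Y
  i=29: T-G = 13 → N
  i=30: Y-N = 11 → L
  shifts repeat with period 6: LCTVYN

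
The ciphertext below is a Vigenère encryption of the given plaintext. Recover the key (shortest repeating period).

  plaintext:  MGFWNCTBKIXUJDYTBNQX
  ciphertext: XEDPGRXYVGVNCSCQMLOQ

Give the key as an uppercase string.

  i= 0: X-M = 11 → L
  i= 1: E-G = 24 → Y
  i= 2: D-F = 24 → Y
  i= 3: P-W = 19 → T
  i= 4: G-N = 19 → T
  i= 5: R-C = 15 → P
  i= 6: X-T =  4 → E
  i= 7: Y-B = 23 → X
  i= 8: V-K = 11 → L
  i= 9: G-I = 24 → Y
  i=10: V-X = 24 → Y
  i=11: N-U = 19 → T
  i=12: C-J = 19 → T
  i=13: S-D = 15 → P
  i=14: C-Y =  4 → E
  i=15: Q-T = 23 → X
  i=16: M-B = 11 → L
  i=17: L-N = 24 → Y
  i=18: O-Q = 24 → Y
  i=19: Q-X = 19 → T
  shifts repeat with period 8: LYYTTPEX

LYYTTPEX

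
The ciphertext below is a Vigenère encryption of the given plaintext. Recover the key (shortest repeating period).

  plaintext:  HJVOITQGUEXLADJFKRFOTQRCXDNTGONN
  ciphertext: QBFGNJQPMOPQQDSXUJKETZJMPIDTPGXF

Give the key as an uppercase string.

JSKSFQA

  i= 0: Q-H =  9 → J
  i= 1: B-J = 18 → S
  i= 2: F-V = 10 → K
  i= 3: G-O = 18 → S
  i= 4: N-I =  5 → F
  i= 5: J-T = 16 → Q
  i= 6: Q-Q =  0 → A
  i= 7: P-G =  9 → J
  i= 8: M-U = 18 → S
  i= 9: O-E = 10 → K
  i=10: P-X = 18 → S
  i=11: Q-L =  5 → F
  i=12: Q-A = 16 → Q
  i=13: D-D =  0 → A
  i=14: S-J =  9 → J
  i=15: X-F = 18 → S
  i=16: U-K = 10 → K
  i=17: J-R = 18 → S
  i=18: K-F =  5 → F
  i=19: E-O = 16 → Q
  i=20: T-T =  0 → A
  i=21: Z-Q =  9 → J
  i=22: J-R = 18 → S
  i=23: M-C = 10 → K
  i=24: P-X = 18 → S
  i=25: I-D =  5 → F
  i=26: D-N = 16 → Q
  i=27: T-T =  0 → A
  i=28: P-G =  9 → J
  i=29: G-O = 18 → S
  i=30: X-N = 10 → K
  i=31: F-N = 18 → S
  shifts repeat with period 7: JSKSFQA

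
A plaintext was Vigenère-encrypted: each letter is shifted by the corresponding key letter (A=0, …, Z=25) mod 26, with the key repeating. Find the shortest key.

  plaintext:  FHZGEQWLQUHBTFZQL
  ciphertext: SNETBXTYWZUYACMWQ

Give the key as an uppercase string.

  i= 0: S-F = 13 → N
  i= 1: N-H =  6 → G
  i= 2: E-Z =  5 → F
  i= 3: T-G = 13 → N
  i= 4: B-E = 23 → X
  i= 5: X-Q =  7 → H
  i= 6: T-W = 23 → X
  i= 7: Y-L = 13 → N
  i= 8: W-Q =  6 → G
  i= 9: Z-U =  5 → F
  i=10: U-H = 13 → N
  i=11: Y-B = 23 → X
  i=12: A-T =  7 → H
  i=13: C-F = 23 → X
  i=14: M-Z = 13 → N
  i=15: W-Q =  6 → G
  i=16: Q-L =  5 → F
  shifts repeat with period 7: NGFNXHX

NGFNXHX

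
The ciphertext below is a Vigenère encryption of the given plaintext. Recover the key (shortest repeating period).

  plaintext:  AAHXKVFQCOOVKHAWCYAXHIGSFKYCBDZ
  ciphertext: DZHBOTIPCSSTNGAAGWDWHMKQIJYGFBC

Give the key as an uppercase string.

  i= 0: D-A =  3 → D
  i= 1: Z-A = 25 → Z
  i= 2: H-H =  0 → A
  i= 3: B-X =  4 → E
  i= 4: O-K =  4 → E
  i= 5: T-V = 24 → Y
  i= 6: I-F =  3 → D
  i= 7: P-Q = 25 → Z
  i= 8: C-C =  0 → A
  i= 9: S-O =  4 → E
  i=10: S-O =  4 → E
  i=11: T-V = 24 → Y
  i=12: N-K =  3 → D
  i=13: G-H = 25 → Z
  i=14: A-A =  0 → A
  i=15: A-W =  4 → E
  i=16: G-C =  4 → E
  i=17: W-Y = 24 → Y
  i=18: D-A =  3 → D
  i=19: W-X = 25 → Z
  i=20: H-H =  0 → A
  i=21: M-I =  4 → E
  i=22: K-G =  4 → E
  i=23: Q-S = 24 → Y
  i=24: I-F =  3 → D
  i=25: J-K = 25 → Z
  i=26: Y-Y =  0 → A
  i=27: G-C =  4 → E
  i=28: F-B =  4 → E
  i=29: B-D = 24 → Y
  i=30: C-Z =  3 → D
  shifts repeat with period 6: DZAEEY

DZAEEY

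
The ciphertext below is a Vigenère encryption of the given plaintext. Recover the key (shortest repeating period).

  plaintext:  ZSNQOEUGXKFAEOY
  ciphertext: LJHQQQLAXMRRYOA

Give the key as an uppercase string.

MRUAC

  i= 0: L-Z = 12 → M
  i= 1: J-S = 17 → R
  i= 2: H-N = 20 → U
  i= 3: Q-Q =  0 → A
  i= 4: Q-O =  2 → C
  i= 5: Q-E = 12 → M
  i= 6: L-U = 17 → R
  i= 7: A-G = 20 → U
  i= 8: X-X =  0 → A
  i= 9: M-K =  2 → C
  i=10: R-F = 12 → M
  i=11: R-A = 17 → R
  i=12: Y-E = 20 → U
  i=13: O-O =  0 → A
  i=14: A-Y =  2 → C
  shifts repeat with period 5: MRUAC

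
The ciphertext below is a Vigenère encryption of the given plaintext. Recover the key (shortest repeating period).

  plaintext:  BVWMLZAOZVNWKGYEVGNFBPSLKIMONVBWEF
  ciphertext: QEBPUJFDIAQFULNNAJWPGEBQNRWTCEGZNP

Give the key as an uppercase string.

PJFDJKF

  i= 0: Q-B = 15 → P
  i= 1: E-V =  9 → J
  i= 2: B-W =  5 → F
  i= 3: P-M =  3 → D
  i= 4: U-L =  9 → J
  i= 5: J-Z = 10 → K
  i= 6: F-A =  5 → F
  i= 7: D-O = 15 → P
  i= 8: I-Z =  9 → J
  i= 9: A-V =  5 → F
  i=10: Q-N =  3 → D
  i=11: F-W =  9 → J
  i=12: U-K = 10 → K
  i=13: L-G =  5 → F
  i=14: N-Y = 15 → P
  i=15: N-E =  9 → J
  i=16: A-V =  5 → F
  i=17: J-G =  3 → D
  i=18: W-N =  9 → J
  i=19: P-F = 10 → K
  i=20: G-B =  5 → F
  i=21: E-P = 15 → P
  i=22: B-S =  9 → J
  i=23: Q-L =  5 → F
  i=24: N-K =  3 → D
  i=25: R-I =  9 → J
  i=26: W-M = 10 → K
  i=27: T-O =  5 → F
  i=28: C-N = 15 → P
  i=29: E-V =  9 → J
  i=30: G-B =  5 → F
  i=31: Z-W =  3 → D
  i=32: N-E =  9 → J
  i=33: P-F = 10 → K
  shifts repeat with period 7: PJFDJKF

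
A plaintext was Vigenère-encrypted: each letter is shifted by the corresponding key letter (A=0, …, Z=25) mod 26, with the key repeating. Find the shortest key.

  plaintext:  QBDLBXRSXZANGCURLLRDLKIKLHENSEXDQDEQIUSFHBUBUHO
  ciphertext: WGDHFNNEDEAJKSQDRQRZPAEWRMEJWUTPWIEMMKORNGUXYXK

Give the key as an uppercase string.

GFAWEQWM

  i= 0: W-Q =  6 → G
  i= 1: G-B =  5 → F
  i= 2: D-D =  0 → A
  i= 3: H-L = 22 → W
  i= 4: F-B =  4 → E
  i= 5: N-X = 16 → Q
  i= 6: N-R = 22 → W
  i= 7: E-S = 12 → M
  i= 8: D-X =  6 → G
  i= 9: E-Z =  5 → F
  i=10: A-A =  0 → A
  i=11: J-N = 22 → W
  i=12: K-G =  4 → E
  i=13: S-C = 16 → Q
  i=14: Q-U = 22 → W
  i=15: D-R = 12 → M
  i=16: R-L =  6 → G
  i=17: Q-L =  5 → F
  i=18: R-R =  0 → A
  i=19: Z-D = 22 → W
  i=20: P-L =  4 → E
  i=21: A-K = 16 → Q
  i=22: E-I = 22 → W
  i=23: W-K = 12 → M
  i=24: R-L =  6 → G
  i=25: M-H =  5 → F
  i=26: E-E =  0 → A
  i=27: J-N = 22 → W
  i=28: W-S =  4 → E
  i=29: U-E = 16 → Q
  i=30: T-X = 22 → W
  i=31: P-D = 12 → M
  i=32: W-Q =  6 → G
  i=33: I-D =  5 → F
  i=34: E-E =  0 → A
  i=35: M-Q = 22 → W
  i=36: M-I =  4 → E
  i=37: K-U = 16 → Q
  i=38: O-S = 22 → W
  i=39: R-F = 12 → M
  i=40: N-H =  6 → G
  i=41: G-B =  5 → F
  i=42: U-U =  0 → A
  i=43: X-B = 22 → W
  i=44: Y-U =  4 → E
  i=45: X-H = 16 → Q
  i=46: K-O = 22 → W
  shifts repeat with period 8: GFAWEQWM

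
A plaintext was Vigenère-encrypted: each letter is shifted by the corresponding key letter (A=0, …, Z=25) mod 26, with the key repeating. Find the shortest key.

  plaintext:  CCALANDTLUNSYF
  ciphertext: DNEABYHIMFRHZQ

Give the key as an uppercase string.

  i= 0: D-C =  1 → B
  i= 1: N-C = 11 → L
  i= 2: E-A =  4 → E
  i= 3: A-L = 15 → P
  i= 4: B-A =  1 → B
  i= 5: Y-N = 11 → L
  i= 6: H-D =  4 → E
  i= 7: I-T = 15 → P
  i= 8: M-L =  1 → B
  i= 9: F-U = 11 → L
  i=10: R-N =  4 → E
  i=11: H-S = 15 → P
  i=12: Z-Y =  1 → B
  i=13: Q-F = 11 → L
  shifts repeat with period 4: BLEP

BLEP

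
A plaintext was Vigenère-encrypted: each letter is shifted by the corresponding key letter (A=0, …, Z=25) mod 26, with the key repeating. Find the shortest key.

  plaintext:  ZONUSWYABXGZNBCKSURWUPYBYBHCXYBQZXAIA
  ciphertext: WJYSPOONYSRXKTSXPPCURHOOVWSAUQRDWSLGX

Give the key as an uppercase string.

  i= 0: W-Z = 23 → X
  i= 1: J-O = 21 → V
  i= 2: Y-N = 11 → L
  i= 3: S-U = 24 → Y
  i= 4: P-S = 23 → X
  i= 5: O-W = 18 → S
  i= 6: O-Y = 16 → Q
  i= 7: N-A = 13 → N
  i= 8: Y-B = 23 → X
  i= 9: S-X = 21 → V
  i=10: R-G = 11 → L
  i=11: X-Z = 24 → Y
  i=12: K-N = 23 → X
  i=13: T-B = 18 → S
  i=14: S-C = 16 → Q
  i=15: X-K = 13 → N
  i=16: P-S = 23 → X
  i=17: P-U = 21 → V
  i=18: C-R = 11 → L
  i=19: U-W = 24 → Y
  i=20: R-U = 23 → X
  i=21: H-P = 18 → S
  i=22: O-Y = 16 → Q
  i=23: O-B = 13 → N
  i=24: V-Y = 23 → X
  i=25: W-B = 21 → V
  i=26: S-H = 11 → L
  i=27: A-C = 24 → Y
  i=28: U-X = 23 → X
  i=29: Q-Y = 18 → S
  i=30: R-B = 16 → Q
  i=31: D-Q = 13 → N
  i=32: W-Z = 23 → X
  i=33: S-X = 21 → V
  i=34: L-A = 11 → L
  i=35: G-I = 24 → Y
  i=36: X-A = 23 → X
  shifts repeat with period 8: XVLYXSQN

XVLYXSQN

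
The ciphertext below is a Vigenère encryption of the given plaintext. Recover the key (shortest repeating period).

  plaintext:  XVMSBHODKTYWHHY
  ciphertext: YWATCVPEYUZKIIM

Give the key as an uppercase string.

BBO

  i= 0: Y-X =  1 → B
  i= 1: W-V =  1 → B
  i= 2: A-M = 14 → O
  i= 3: T-S =  1 → B
  i= 4: C-B =  1 → B
  i= 5: V-H = 14 → O
  i= 6: P-O =  1 → B
  i= 7: E-D =  1 → B
  i= 8: Y-K = 14 → O
  i= 9: U-T =  1 → B
  i=10: Z-Y =  1 → B
  i=11: K-W = 14 → O
  i=12: I-H =  1 → B
  i=13: I-H =  1 → B
  i=14: M-Y = 14 → O
  shifts repeat with period 3: BBO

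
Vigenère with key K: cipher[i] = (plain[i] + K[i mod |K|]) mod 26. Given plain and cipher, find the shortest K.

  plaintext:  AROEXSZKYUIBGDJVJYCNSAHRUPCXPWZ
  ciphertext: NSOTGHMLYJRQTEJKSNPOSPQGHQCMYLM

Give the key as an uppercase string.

NBAPJP

  i= 0: N-A = 13 → N
  i= 1: S-R =  1 → B
  i= 2: O-O =  0 → A
  i= 3: T-E = 15 → P
  i= 4: G-X =  9 → J
  i= 5: H-S = 15 → P
  i= 6: M-Z = 13 → N
  i= 7: L-K =  1 → B
  i= 8: Y-Y =  0 → A
  i= 9: J-U = 15 → P
  i=10: R-I =  9 → J
  i=11: Q-B = 15 → P
  i=12: T-G = 13 → N
  i=13: E-D =  1 → B
  i=14: J-J =  0 → A
  i=15: K-V = 15 → P
  i=16: S-J =  9 → J
  i=17: N-Y = 15 → P
  i=18: P-C = 13 → N
  i=19: O-N =  1 → B
  i=20: S-S =  0 → A
  i=21: P-A = 15 → P
  i=22: Q-H =  9 → J
  i=23: G-R = 15 → P
  i=24: H-U = 13 → N
  i=25: Q-P =  1 → B
  i=26: C-C =  0 → A
  i=27: M-X = 15 → P
  i=28: Y-P =  9 → J
  i=29: L-W = 15 → P
  i=30: M-Z = 13 → N
  shifts repeat with period 6: NBAPJP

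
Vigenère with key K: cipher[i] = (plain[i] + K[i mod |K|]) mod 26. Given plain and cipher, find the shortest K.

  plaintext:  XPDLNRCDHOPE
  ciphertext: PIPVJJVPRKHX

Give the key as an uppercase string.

  i= 0: P-X = 18 → S
  i= 1: I-P = 19 → T
  i= 2: P-D = 12 → M
  i= 3: V-L = 10 → K
  i= 4: J-N = 22 → W
  i= 5: J-R = 18 → S
  i= 6: V-C = 19 → T
  i= 7: P-D = 12 → M
  i= 8: R-H = 10 → K
  i= 9: K-O = 22 → W
  i=10: H-P = 18 → S
  i=11: X-E = 19 → T
  shifts repeat with period 5: STMKW

STMKW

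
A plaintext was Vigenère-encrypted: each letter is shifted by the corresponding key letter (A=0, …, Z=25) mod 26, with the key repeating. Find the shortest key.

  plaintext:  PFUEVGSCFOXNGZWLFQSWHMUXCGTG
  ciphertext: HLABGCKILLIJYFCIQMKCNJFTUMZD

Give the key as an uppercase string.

  i= 0: H-P = 18 → S
  i= 1: L-F =  6 → G
  i= 2: A-U =  6 → G
  i= 3: B-E = 23 → X
  i= 4: G-V = 11 → L
  i= 5: C-G = 22 → W
  i= 6: K-S = 18 → S
  i= 7: I-C =  6 → G
  i= 8: L-F =  6 → G
  i= 9: L-O = 23 → X
  i=10: I-X = 11 → L
  i=11: J-N = 22 → W
  i=12: Y-G = 18 → S
  i=13: F-Z =  6 → G
  i=14: C-W =  6 → G
  i=15: I-L = 23 → X
  i=16: Q-F = 11 → L
  i=17: M-Q = 22 → W
  i=18: K-S = 18 → S
  i=19: C-W =  6 → G
  i=20: N-H =  6 → G
  i=21: J-M = 23 → X
  i=22: F-U = 11 → L
  i=23: T-X = 22 → W
  i=24: U-C = 18 → S
  i=25: M-G =  6 → G
  i=26: Z-T =  6 → G
  i=27: D-G = 23 → X
  shifts repeat with period 6: SGGXLW

SGGXLW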